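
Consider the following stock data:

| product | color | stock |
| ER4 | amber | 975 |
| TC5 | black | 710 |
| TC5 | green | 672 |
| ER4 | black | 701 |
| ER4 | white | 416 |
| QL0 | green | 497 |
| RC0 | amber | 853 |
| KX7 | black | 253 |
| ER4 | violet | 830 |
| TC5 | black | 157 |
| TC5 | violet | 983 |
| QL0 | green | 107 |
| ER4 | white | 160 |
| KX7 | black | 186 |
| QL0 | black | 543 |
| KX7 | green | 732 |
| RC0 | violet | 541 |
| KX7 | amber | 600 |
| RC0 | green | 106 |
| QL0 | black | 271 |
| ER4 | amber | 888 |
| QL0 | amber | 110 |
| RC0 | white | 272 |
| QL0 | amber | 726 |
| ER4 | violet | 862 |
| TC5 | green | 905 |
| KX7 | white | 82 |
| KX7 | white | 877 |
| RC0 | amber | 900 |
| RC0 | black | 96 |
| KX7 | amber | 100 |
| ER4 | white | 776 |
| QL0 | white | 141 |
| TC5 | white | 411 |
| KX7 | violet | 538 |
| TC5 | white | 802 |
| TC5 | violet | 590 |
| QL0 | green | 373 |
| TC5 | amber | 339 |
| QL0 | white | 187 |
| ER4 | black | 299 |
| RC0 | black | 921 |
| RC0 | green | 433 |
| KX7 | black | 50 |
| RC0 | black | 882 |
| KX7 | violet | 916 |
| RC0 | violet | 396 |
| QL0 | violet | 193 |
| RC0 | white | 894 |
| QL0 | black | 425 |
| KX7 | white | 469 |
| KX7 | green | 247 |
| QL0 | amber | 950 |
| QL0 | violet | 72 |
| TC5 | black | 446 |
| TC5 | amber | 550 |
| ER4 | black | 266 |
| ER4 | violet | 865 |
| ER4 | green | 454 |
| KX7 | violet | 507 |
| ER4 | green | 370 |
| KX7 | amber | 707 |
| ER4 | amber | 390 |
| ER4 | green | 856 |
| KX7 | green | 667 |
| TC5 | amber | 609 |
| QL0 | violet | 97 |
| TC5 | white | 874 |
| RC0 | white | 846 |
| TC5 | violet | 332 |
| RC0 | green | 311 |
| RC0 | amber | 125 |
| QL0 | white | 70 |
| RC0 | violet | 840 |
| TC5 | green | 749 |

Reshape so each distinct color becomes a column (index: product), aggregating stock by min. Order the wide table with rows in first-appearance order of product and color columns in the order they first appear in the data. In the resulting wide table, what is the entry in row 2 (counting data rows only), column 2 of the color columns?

With rows in first-appearance order of product, row 2 is product=TC5. color columns in first-appearance order: amber, black, green, white, violet; column 2 is black.
Long rows with product=TC5, color=black: min(710, 157, 446) = 157.

157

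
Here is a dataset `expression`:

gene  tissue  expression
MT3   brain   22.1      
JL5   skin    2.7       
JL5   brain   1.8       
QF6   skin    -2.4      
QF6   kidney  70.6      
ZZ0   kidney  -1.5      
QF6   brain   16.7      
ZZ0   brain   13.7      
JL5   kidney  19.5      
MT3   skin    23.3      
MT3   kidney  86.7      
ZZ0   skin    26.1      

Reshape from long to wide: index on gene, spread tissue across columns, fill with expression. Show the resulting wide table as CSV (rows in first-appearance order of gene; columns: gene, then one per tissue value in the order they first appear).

gene,brain,skin,kidney
MT3,22.1,23.3,86.7
JL5,1.8,2.7,19.5
QF6,16.7,-2.4,70.6
ZZ0,13.7,26.1,-1.5

Columns: gene plus the 3 distinct tissue values (brain, skin, kidney).
For example, row MT3 column brain takes expression=22.1 from the long row (MT3, brain).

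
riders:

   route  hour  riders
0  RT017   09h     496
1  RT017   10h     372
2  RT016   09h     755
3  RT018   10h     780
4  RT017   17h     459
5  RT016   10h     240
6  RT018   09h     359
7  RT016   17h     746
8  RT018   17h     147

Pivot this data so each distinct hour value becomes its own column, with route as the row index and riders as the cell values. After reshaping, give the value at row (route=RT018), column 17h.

Wide layout: rows indexed by route, columns are the 3 distinct hour values (09h, 10h, 17h).
Cell (route=RT018, hour=17h) draws from the long row where route=RT018 and hour=17h, which has riders=147.

147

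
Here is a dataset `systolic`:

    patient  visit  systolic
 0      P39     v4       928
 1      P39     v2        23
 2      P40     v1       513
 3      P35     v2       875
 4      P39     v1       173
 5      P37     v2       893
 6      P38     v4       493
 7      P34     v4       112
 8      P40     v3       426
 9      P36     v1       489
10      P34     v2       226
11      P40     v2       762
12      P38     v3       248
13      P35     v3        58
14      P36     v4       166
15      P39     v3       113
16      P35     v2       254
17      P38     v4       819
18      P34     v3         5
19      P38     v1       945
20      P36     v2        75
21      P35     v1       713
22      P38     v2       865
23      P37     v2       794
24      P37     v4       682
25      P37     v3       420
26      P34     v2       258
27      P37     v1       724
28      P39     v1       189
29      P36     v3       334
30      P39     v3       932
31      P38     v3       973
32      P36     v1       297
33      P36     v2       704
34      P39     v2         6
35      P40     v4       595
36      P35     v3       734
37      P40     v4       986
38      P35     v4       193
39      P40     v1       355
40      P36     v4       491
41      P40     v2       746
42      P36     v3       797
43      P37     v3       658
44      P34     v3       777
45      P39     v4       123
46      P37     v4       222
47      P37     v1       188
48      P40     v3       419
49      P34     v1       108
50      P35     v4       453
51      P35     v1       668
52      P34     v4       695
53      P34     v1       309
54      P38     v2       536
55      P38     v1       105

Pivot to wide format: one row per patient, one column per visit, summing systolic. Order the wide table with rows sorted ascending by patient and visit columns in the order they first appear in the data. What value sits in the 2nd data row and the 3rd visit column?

With rows sorted ascending by patient, row 2 is patient=P35. visit columns in first-appearance order: v4, v2, v1, v3; column 3 is v1.
Long rows with patient=P35, visit=v1: 713 + 668 = 1381.

1381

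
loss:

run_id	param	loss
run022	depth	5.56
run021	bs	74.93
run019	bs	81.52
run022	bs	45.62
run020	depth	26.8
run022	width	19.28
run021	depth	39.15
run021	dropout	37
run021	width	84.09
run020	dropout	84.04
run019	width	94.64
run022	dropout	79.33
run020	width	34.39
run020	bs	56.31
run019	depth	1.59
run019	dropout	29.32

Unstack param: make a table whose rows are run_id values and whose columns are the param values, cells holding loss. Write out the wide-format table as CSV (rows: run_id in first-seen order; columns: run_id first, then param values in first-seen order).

Columns: run_id plus the 4 distinct param values (depth, bs, width, dropout).
For example, row run022 column depth takes loss=5.56 from the long row (run022, depth).

run_id,depth,bs,width,dropout
run022,5.56,45.62,19.28,79.33
run021,39.15,74.93,84.09,37
run019,1.59,81.52,94.64,29.32
run020,26.8,56.31,34.39,84.04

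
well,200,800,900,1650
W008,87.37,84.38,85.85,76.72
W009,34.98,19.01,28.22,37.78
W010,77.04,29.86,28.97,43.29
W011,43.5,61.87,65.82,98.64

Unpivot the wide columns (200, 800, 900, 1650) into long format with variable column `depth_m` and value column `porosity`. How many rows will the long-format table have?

16

4 well values × 4 melted columns = 16 rows.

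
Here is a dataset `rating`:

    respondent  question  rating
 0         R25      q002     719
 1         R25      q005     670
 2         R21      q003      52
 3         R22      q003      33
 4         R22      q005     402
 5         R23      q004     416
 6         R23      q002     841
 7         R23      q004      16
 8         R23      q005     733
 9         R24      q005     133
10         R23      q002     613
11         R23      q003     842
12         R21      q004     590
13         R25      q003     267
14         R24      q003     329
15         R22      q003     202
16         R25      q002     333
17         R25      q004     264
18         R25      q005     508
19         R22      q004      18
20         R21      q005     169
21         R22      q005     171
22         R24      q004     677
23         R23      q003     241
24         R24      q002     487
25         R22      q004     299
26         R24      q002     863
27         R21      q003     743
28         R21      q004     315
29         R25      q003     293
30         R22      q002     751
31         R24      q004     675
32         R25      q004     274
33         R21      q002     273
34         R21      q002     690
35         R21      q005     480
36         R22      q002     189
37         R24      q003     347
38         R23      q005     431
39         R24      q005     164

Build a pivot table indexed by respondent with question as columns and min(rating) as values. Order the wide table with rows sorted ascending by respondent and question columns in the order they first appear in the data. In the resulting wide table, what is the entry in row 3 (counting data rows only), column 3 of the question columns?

241

With rows sorted ascending by respondent, row 3 is respondent=R23. question columns in first-appearance order: q002, q005, q003, q004; column 3 is q003.
Long rows with respondent=R23, question=q003: min(842, 241) = 241.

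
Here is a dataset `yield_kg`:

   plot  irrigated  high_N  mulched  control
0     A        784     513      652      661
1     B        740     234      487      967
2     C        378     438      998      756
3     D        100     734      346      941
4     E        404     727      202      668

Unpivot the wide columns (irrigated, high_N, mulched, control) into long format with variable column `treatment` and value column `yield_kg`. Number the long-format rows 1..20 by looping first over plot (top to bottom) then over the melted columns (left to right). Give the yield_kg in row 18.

727

20 rows total (5 × 4). Row 18: index ⌊(18-1)/4⌋ = 4 into plot → E; (18-1) mod 4 = 1 into the melted columns → high_N.
So row 18 is (E, high_N, 727); yield_kg = 727.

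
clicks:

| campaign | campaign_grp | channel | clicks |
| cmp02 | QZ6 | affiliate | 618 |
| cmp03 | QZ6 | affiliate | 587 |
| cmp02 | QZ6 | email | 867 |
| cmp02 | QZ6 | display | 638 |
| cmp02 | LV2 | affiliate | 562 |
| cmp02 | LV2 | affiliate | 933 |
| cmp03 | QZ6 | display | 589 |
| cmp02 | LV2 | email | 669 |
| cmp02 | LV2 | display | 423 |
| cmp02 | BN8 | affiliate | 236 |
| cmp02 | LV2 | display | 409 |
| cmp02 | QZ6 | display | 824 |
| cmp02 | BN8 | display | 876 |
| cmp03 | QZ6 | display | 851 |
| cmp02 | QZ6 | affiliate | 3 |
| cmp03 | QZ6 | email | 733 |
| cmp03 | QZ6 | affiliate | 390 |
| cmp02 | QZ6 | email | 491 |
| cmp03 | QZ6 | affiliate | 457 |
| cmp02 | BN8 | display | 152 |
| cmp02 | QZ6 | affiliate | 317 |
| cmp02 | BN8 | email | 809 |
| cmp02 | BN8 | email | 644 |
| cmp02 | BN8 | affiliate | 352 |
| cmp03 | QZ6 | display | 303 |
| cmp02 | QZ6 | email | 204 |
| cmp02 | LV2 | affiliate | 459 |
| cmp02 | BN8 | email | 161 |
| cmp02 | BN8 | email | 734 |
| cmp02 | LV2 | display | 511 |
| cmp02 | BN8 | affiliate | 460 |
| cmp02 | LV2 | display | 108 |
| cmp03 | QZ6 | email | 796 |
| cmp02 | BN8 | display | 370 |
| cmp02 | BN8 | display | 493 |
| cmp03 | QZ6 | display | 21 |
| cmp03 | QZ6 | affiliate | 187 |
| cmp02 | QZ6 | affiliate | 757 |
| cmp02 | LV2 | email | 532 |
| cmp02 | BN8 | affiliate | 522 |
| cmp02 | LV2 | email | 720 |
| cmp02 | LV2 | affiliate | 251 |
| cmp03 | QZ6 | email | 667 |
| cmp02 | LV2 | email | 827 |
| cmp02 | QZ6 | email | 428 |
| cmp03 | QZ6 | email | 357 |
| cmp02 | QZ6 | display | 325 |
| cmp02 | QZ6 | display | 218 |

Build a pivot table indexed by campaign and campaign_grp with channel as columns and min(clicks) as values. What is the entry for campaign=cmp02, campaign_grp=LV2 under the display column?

108

Rows with campaign=cmp02, campaign_grp=LV2 and channel=display: clicks values are 423, 409, 511, 108.
min(423, 409, 511, 108) = 108.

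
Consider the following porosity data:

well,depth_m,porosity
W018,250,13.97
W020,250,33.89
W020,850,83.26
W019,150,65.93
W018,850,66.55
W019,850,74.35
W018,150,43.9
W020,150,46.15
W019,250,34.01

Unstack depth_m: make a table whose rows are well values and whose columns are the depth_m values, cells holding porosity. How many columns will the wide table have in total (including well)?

4

1 column for well plus 3 distinct depth_m values → 4 columns.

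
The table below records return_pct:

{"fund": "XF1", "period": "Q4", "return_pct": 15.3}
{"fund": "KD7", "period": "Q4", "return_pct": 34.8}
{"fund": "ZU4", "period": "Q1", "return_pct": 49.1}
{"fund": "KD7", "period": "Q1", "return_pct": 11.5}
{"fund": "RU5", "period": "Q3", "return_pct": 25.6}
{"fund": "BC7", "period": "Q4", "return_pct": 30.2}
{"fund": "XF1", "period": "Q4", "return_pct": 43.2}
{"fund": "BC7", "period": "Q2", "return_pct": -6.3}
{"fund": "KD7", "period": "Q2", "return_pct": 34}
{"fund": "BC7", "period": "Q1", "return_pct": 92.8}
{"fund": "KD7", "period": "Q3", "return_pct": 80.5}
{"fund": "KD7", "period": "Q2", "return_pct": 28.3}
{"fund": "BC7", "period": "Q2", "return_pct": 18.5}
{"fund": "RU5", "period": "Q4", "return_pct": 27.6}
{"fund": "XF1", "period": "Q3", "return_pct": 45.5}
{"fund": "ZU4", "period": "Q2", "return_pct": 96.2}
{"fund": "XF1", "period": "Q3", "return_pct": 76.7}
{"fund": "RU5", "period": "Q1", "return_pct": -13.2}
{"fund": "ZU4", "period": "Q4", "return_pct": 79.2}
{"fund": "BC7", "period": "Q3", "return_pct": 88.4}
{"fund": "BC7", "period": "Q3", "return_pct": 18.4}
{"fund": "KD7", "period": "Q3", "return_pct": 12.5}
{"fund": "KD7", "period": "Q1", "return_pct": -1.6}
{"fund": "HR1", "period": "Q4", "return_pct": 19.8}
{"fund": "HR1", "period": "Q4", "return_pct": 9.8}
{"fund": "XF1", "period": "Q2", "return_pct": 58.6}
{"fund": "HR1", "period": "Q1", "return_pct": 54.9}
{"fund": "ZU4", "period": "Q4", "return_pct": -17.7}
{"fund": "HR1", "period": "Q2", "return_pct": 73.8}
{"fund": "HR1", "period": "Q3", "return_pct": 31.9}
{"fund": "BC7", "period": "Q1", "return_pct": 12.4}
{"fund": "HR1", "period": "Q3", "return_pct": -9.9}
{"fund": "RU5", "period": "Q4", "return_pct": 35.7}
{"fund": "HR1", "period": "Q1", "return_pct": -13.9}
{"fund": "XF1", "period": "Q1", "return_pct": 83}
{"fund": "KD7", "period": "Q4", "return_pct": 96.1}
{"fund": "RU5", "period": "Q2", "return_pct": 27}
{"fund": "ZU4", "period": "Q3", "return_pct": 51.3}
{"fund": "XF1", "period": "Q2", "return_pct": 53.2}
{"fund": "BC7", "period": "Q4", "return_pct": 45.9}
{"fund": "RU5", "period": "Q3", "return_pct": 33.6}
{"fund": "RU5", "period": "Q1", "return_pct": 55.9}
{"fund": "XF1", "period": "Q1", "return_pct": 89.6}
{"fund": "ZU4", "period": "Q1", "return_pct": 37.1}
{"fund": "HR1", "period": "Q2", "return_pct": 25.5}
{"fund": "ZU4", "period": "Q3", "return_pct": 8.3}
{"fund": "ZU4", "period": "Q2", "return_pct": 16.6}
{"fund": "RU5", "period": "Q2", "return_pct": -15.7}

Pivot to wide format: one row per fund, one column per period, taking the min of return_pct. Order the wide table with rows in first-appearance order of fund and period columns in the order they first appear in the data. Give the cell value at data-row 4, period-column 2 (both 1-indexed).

-13.2

With rows in first-appearance order of fund, row 4 is fund=RU5. period columns in first-appearance order: Q4, Q1, Q3, Q2; column 2 is Q1.
Long rows with fund=RU5, period=Q1: min(-13.2, 55.9) = -13.2.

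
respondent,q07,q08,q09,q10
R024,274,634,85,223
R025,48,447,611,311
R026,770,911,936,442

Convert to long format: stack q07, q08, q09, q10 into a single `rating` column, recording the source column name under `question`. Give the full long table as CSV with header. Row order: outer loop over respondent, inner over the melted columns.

Each (respondent, column) pair becomes one row: 3 × 4 = 12 rows.
For example, (R024, q07) → rating=274.

respondent,question,rating
R024,q07,274
R024,q08,634
R024,q09,85
R024,q10,223
R025,q07,48
R025,q08,447
R025,q09,611
R025,q10,311
R026,q07,770
R026,q08,911
R026,q09,936
R026,q10,442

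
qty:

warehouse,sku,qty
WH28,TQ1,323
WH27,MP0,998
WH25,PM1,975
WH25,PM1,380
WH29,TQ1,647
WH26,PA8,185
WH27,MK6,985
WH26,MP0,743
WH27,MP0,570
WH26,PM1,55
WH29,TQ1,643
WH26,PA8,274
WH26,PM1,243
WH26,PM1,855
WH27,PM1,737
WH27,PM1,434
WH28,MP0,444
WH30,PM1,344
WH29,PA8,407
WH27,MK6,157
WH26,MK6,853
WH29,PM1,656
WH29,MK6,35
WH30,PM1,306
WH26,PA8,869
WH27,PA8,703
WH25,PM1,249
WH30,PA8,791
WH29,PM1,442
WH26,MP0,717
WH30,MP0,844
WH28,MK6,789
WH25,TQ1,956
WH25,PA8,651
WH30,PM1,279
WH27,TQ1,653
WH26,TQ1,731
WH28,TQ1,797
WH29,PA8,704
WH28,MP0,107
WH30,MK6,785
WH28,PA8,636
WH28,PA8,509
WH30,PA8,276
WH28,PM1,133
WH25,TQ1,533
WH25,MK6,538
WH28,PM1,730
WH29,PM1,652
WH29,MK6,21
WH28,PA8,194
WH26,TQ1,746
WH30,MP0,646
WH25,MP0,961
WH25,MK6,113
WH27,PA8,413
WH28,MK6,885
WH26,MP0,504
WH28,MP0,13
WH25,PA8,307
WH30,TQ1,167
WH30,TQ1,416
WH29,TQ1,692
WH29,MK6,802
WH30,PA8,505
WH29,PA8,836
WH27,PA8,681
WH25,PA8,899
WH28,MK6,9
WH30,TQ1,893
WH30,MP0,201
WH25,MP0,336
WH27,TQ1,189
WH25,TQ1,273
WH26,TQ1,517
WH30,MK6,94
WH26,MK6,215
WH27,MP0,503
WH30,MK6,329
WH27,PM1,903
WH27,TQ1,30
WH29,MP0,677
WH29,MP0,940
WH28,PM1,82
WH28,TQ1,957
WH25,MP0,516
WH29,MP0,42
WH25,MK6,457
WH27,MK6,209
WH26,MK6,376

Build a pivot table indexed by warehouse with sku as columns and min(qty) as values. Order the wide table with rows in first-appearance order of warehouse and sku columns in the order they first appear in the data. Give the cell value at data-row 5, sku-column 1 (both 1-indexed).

With rows in first-appearance order of warehouse, row 5 is warehouse=WH26. sku columns in first-appearance order: TQ1, MP0, PM1, PA8, MK6; column 1 is TQ1.
Long rows with warehouse=WH26, sku=TQ1: min(731, 746, 517) = 517.

517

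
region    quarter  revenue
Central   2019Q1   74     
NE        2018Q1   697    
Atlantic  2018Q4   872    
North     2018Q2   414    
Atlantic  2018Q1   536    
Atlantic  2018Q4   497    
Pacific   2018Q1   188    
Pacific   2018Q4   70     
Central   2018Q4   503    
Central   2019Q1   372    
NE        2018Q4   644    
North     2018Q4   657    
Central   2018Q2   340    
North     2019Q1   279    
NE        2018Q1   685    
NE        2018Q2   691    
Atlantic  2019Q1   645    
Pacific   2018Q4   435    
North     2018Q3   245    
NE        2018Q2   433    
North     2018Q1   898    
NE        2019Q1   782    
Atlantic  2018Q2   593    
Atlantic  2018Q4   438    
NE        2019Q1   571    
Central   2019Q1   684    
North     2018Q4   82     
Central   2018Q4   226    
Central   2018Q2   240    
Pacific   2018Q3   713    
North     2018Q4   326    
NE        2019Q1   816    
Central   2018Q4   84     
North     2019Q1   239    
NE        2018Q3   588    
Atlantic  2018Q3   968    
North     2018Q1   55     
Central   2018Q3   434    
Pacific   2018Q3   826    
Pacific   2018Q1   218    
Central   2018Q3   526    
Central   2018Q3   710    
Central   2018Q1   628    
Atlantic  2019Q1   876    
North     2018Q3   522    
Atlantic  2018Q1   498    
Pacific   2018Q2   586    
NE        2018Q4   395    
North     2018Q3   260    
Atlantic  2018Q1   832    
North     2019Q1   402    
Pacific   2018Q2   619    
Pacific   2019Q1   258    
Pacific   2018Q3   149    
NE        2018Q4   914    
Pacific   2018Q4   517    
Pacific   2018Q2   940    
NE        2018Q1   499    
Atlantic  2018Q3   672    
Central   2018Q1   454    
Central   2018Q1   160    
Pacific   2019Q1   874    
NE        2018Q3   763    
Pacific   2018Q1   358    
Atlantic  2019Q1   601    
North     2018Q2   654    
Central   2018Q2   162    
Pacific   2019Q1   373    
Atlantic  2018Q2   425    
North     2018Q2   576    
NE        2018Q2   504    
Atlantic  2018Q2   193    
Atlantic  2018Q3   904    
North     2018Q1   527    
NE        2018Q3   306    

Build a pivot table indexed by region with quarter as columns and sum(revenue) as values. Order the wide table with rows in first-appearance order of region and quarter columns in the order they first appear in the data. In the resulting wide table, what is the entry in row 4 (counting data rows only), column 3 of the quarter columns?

1065

With rows in first-appearance order of region, row 4 is region=North. quarter columns in first-appearance order: 2019Q1, 2018Q1, 2018Q4, 2018Q2, 2018Q3; column 3 is 2018Q4.
Long rows with region=North, quarter=2018Q4: 657 + 82 + 326 = 1065.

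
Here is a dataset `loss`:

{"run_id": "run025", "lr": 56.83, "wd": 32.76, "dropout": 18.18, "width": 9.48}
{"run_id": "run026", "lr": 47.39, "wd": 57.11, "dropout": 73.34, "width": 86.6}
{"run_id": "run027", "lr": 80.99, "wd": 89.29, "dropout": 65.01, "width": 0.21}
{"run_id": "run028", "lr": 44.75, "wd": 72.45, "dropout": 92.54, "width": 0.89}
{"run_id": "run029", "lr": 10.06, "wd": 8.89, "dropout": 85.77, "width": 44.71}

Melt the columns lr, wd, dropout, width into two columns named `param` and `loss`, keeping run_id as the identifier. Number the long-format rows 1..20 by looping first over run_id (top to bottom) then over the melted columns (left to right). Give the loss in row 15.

20 rows total (5 × 4). Row 15: index ⌊(15-1)/4⌋ = 3 into run_id → run028; (15-1) mod 4 = 2 into the melted columns → dropout.
So row 15 is (run028, dropout, 92.54); loss = 92.54.

92.54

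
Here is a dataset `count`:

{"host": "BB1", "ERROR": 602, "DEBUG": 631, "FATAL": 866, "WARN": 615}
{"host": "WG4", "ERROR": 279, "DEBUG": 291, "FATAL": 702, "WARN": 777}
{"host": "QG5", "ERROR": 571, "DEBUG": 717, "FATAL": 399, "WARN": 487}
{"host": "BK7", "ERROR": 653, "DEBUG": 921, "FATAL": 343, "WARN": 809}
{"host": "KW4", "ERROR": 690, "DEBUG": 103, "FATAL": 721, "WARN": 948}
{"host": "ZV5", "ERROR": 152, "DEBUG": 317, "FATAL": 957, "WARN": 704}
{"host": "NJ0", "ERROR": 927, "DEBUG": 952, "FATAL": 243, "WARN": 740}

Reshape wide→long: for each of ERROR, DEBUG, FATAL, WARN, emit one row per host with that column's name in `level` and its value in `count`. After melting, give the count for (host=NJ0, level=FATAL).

243

Unpivoting turns each (host, wide-column) pair into one long row.
The wide cell at row NJ0, column FATAL holds 243, so the long row (NJ0, FATAL) has count=243.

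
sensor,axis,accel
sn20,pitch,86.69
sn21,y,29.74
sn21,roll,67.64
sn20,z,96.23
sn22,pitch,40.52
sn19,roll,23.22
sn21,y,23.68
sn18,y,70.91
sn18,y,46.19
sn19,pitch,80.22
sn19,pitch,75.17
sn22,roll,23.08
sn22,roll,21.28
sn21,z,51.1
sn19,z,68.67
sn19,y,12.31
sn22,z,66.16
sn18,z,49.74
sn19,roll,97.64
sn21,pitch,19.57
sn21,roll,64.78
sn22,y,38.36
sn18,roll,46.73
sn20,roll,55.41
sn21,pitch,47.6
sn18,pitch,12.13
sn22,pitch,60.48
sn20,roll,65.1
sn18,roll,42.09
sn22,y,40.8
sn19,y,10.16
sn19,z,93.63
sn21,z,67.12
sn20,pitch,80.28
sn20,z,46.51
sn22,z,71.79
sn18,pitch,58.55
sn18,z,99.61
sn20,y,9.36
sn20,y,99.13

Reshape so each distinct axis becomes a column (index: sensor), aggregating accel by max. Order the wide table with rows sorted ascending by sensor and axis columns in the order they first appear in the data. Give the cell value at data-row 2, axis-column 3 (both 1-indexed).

With rows sorted ascending by sensor, row 2 is sensor=sn19. axis columns in first-appearance order: pitch, y, roll, z; column 3 is roll.
Long rows with sensor=sn19, axis=roll: max(23.22, 97.64) = 97.64.

97.64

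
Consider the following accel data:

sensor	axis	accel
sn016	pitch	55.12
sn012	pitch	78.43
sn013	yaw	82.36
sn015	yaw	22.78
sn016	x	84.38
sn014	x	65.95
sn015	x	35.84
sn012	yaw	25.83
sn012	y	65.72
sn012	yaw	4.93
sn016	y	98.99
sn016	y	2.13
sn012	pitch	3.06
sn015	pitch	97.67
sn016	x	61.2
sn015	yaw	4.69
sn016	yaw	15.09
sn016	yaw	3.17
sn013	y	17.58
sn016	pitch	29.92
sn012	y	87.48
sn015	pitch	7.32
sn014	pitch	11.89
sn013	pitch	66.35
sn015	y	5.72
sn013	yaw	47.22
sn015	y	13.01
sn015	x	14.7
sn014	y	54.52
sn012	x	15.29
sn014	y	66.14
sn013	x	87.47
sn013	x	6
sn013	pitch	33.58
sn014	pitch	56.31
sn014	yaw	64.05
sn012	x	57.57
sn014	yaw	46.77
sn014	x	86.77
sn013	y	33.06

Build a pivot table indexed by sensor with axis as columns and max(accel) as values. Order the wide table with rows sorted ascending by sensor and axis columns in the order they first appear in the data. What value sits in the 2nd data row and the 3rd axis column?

With rows sorted ascending by sensor, row 2 is sensor=sn013. axis columns in first-appearance order: pitch, yaw, x, y; column 3 is x.
Long rows with sensor=sn013, axis=x: max(87.47, 6) = 87.47.

87.47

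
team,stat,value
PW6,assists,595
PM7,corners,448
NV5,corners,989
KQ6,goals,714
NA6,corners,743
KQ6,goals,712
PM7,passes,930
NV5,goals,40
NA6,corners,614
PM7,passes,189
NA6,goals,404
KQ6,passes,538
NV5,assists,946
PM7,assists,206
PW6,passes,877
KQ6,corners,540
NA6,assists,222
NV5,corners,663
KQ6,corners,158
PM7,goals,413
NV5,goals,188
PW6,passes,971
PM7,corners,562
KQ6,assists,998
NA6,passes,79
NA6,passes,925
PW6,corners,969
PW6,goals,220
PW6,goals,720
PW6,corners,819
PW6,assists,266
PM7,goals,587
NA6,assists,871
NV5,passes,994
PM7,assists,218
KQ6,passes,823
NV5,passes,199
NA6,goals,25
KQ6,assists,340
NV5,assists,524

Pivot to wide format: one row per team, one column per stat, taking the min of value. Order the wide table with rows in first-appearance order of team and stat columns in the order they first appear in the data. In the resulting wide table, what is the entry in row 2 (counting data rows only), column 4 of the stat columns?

With rows in first-appearance order of team, row 2 is team=PM7. stat columns in first-appearance order: assists, corners, goals, passes; column 4 is passes.
Long rows with team=PM7, stat=passes: min(930, 189) = 189.

189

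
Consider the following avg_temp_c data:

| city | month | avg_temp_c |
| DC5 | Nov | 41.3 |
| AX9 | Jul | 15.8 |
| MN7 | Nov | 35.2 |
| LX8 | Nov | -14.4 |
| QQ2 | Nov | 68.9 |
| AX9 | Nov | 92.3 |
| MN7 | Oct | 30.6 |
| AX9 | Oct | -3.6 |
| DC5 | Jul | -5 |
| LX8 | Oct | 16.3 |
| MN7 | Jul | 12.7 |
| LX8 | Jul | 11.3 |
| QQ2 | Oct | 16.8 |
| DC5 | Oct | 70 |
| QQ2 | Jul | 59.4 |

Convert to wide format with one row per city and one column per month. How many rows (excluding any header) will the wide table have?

5 distinct city values → 5 rows.

5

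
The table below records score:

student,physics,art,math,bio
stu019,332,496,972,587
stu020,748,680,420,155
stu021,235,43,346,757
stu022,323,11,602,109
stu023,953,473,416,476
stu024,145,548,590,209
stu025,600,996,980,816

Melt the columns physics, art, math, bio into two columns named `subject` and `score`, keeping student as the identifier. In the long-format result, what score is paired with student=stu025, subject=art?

996

Unpivoting turns each (student, wide-column) pair into one long row.
The wide cell at row stu025, column art holds 996, so the long row (stu025, art) has score=996.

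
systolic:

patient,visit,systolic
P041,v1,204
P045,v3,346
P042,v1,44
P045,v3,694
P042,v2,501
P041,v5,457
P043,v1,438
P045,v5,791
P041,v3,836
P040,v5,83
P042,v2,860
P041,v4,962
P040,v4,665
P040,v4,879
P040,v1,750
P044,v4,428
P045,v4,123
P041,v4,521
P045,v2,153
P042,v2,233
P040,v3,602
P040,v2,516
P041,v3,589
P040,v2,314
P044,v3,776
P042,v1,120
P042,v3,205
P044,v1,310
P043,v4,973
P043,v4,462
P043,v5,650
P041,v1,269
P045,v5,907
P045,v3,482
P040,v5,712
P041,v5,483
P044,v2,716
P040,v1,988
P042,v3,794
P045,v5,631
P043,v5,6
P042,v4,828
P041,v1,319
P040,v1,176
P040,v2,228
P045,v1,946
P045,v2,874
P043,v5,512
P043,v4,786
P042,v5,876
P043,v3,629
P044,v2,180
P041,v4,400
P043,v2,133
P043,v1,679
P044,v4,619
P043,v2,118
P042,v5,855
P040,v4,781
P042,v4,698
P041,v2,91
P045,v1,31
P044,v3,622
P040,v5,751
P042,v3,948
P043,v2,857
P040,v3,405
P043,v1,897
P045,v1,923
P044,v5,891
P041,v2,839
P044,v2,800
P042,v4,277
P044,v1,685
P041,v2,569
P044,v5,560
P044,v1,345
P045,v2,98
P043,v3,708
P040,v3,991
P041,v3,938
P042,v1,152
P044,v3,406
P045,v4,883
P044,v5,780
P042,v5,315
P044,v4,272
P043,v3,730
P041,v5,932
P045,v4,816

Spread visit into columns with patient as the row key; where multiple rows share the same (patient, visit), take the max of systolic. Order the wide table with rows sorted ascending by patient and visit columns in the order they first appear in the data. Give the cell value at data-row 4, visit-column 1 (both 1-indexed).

897

With rows sorted ascending by patient, row 4 is patient=P043. visit columns in first-appearance order: v1, v3, v2, v5, v4; column 1 is v1.
Long rows with patient=P043, visit=v1: max(438, 679, 897) = 897.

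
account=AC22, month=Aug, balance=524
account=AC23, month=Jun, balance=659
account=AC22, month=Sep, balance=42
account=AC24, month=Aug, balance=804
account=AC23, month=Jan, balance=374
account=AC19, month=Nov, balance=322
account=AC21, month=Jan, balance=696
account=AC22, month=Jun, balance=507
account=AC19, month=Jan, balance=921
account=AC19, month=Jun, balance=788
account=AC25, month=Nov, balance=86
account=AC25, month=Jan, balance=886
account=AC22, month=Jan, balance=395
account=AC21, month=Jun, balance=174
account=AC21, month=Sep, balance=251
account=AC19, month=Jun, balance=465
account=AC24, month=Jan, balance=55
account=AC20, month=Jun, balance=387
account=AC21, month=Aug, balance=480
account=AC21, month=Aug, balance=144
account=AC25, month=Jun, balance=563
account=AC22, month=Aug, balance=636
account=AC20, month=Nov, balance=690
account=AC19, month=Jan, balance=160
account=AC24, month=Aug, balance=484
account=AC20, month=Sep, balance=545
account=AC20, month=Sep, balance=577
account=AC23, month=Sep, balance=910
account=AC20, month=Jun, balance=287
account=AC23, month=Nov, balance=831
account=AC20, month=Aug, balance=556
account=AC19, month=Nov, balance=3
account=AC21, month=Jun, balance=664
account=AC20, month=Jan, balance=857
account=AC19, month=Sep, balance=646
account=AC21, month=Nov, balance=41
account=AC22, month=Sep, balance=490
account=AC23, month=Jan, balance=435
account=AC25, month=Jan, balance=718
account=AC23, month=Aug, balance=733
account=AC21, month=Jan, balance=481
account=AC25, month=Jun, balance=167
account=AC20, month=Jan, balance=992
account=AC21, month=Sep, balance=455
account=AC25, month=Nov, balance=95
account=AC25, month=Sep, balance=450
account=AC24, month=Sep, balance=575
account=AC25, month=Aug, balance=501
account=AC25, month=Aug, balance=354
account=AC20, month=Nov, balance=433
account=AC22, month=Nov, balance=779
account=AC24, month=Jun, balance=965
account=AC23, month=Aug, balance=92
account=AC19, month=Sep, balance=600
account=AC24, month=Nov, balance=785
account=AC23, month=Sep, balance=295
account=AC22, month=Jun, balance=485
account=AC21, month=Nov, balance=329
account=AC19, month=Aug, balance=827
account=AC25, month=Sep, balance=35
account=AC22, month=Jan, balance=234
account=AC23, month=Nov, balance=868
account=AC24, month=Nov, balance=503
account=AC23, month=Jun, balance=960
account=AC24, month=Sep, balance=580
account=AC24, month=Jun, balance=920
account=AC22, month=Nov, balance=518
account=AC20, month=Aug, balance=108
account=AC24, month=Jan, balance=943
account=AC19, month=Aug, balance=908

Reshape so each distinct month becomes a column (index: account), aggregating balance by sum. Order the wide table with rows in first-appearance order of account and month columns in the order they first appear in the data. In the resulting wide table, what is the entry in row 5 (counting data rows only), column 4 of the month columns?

1177

With rows in first-appearance order of account, row 5 is account=AC21. month columns in first-appearance order: Aug, Jun, Sep, Jan, Nov; column 4 is Jan.
Long rows with account=AC21, month=Jan: 696 + 481 = 1177.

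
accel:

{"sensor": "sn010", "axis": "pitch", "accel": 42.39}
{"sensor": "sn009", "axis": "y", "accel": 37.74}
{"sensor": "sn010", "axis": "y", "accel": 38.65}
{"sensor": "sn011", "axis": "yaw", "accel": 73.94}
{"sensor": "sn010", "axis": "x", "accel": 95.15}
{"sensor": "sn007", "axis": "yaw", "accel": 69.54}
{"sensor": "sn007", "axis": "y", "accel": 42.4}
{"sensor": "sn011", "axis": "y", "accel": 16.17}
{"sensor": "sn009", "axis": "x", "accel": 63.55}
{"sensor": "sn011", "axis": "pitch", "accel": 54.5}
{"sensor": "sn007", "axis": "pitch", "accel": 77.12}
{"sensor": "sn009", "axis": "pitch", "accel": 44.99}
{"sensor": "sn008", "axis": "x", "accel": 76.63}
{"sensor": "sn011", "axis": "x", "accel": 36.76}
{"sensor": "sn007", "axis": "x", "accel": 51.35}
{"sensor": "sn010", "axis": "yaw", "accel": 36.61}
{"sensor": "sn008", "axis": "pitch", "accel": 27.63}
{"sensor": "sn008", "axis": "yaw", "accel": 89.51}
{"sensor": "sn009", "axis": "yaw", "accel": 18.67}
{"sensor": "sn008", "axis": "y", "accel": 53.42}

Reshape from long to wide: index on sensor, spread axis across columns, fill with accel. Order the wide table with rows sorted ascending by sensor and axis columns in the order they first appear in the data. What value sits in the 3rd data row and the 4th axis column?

63.55

With rows sorted ascending by sensor, row 3 is sensor=sn009. axis columns in first-appearance order: pitch, y, yaw, x; column 4 is x.
Long rows with sensor=sn009, axis=x: accel = 63.55.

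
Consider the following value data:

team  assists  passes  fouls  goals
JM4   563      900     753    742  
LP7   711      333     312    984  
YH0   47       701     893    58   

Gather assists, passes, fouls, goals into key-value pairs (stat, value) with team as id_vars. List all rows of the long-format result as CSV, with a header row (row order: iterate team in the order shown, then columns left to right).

team,stat,value
JM4,assists,563
JM4,passes,900
JM4,fouls,753
JM4,goals,742
LP7,assists,711
LP7,passes,333
LP7,fouls,312
LP7,goals,984
YH0,assists,47
YH0,passes,701
YH0,fouls,893
YH0,goals,58

Each (team, column) pair becomes one row: 3 × 4 = 12 rows.
For example, (JM4, assists) → value=563.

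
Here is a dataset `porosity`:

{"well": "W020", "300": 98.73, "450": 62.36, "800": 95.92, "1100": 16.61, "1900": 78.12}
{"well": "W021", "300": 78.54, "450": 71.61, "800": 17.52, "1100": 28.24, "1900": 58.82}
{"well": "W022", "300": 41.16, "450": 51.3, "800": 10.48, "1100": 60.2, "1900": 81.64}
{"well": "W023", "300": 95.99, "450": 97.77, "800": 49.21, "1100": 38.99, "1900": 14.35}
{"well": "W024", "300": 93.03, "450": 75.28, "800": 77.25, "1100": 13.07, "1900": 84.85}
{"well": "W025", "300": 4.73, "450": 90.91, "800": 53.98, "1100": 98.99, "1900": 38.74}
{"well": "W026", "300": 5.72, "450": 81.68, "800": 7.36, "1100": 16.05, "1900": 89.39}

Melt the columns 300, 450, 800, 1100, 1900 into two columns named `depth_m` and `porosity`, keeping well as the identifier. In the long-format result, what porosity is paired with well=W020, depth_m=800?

95.92

Unpivoting turns each (well, wide-column) pair into one long row.
The wide cell at row W020, column 800 holds 95.92, so the long row (W020, 800) has porosity=95.92.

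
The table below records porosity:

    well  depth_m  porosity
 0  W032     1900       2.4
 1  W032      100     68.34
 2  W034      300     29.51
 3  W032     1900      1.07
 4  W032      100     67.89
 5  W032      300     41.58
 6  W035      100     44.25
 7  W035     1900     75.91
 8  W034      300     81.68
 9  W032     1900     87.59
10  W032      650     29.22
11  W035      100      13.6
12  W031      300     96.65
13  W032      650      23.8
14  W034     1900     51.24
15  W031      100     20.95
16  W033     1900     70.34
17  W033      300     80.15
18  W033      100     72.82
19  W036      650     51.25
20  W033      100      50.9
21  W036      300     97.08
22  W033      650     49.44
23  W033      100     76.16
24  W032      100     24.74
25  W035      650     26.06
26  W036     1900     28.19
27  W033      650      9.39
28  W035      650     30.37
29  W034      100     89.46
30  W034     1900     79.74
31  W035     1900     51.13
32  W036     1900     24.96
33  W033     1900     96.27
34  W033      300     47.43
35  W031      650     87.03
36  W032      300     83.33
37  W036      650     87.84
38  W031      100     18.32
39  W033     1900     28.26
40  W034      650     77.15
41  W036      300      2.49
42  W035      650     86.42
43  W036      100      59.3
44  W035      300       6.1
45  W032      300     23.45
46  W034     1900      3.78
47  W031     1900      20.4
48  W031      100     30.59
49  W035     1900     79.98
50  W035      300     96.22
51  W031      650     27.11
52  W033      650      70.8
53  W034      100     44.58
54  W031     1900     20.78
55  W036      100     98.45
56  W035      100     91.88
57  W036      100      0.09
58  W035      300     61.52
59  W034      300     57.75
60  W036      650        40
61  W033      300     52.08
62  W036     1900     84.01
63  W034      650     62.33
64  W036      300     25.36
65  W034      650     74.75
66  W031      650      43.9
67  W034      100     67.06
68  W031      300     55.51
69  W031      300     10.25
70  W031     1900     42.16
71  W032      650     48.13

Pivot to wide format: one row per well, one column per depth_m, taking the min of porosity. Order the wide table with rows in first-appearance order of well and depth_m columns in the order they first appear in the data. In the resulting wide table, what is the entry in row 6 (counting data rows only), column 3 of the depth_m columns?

With rows in first-appearance order of well, row 6 is well=W036. depth_m columns in first-appearance order: 1900, 100, 300, 650; column 3 is 300.
Long rows with well=W036, depth_m=300: min(97.08, 2.49, 25.36) = 2.49.

2.49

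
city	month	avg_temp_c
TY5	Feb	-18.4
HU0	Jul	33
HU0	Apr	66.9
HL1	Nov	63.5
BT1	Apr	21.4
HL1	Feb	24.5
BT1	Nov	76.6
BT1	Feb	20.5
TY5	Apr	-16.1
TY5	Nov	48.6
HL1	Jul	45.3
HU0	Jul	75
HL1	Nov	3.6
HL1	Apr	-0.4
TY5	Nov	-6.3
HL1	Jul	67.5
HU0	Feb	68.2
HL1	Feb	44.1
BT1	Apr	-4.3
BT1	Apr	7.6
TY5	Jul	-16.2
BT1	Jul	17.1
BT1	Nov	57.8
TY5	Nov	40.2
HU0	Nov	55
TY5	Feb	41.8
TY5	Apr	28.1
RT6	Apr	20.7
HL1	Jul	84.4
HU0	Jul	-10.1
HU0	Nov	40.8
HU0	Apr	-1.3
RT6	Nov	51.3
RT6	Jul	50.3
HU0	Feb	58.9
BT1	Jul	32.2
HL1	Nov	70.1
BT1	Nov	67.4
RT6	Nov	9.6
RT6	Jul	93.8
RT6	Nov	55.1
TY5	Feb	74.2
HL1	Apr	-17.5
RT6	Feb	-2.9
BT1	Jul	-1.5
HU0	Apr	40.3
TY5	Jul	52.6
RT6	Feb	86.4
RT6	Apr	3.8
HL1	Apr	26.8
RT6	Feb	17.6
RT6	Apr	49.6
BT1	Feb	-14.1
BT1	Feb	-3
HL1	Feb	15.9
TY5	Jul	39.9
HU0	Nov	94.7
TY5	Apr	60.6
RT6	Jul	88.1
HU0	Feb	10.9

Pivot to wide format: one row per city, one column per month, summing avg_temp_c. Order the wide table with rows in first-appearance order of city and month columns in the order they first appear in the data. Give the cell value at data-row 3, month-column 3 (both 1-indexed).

With rows in first-appearance order of city, row 3 is city=HL1. month columns in first-appearance order: Feb, Jul, Apr, Nov; column 3 is Apr.
Long rows with city=HL1, month=Apr: -0.4 + -17.5 + 26.8 = 8.9.

8.9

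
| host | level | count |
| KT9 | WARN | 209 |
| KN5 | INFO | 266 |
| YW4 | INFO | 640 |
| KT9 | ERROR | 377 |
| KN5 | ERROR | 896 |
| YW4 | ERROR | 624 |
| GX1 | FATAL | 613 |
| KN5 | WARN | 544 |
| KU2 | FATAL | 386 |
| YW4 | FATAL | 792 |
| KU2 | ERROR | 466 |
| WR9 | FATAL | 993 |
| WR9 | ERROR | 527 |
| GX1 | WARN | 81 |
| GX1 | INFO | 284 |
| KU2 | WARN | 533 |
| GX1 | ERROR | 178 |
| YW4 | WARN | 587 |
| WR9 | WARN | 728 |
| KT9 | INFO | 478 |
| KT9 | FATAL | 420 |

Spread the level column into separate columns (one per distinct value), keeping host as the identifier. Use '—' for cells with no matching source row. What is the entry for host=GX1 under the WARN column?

81

The long row with host=GX1, level=WARN has count=81.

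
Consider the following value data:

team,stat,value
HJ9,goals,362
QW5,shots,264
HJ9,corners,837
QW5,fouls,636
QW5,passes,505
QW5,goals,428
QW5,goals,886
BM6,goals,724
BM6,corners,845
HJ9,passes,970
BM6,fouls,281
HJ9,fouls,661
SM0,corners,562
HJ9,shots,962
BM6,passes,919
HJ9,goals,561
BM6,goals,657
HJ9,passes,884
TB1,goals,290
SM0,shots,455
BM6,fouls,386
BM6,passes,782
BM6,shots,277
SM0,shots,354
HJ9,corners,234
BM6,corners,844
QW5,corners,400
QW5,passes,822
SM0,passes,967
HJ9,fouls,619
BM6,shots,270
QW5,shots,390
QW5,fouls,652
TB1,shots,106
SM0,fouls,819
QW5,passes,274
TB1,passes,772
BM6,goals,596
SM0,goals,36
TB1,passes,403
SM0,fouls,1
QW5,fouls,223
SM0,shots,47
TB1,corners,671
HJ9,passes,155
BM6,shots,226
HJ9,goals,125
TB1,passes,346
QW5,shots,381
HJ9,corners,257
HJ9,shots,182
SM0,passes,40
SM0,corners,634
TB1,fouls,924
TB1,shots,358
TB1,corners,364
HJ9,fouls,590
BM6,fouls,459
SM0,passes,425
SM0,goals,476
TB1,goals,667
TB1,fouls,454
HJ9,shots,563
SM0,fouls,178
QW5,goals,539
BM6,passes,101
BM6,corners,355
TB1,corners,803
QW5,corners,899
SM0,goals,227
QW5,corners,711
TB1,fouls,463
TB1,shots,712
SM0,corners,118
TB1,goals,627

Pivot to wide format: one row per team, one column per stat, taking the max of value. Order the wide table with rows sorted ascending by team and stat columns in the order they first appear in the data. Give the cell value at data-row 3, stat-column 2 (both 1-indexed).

With rows sorted ascending by team, row 3 is team=QW5. stat columns in first-appearance order: goals, shots, corners, fouls, passes; column 2 is shots.
Long rows with team=QW5, stat=shots: max(264, 390, 381) = 390.

390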